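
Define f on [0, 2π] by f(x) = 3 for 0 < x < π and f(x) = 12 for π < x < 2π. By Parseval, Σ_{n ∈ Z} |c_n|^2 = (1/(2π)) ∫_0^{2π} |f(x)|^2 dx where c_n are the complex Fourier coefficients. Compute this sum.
Σ |c_n|^2 = 153/2

Parseval equates the L^2 energy of f (normalised by 1/(2π)) with the ℓ^2 sum of its Fourier coefficients: (1/(2π)) ∫_0^{2π} |f|^2 = Σ |c_n|^2.
Compute the left side: (1/(2π)) [∫_0^π 3^2 dx + ∫_π^{2π} 12^2 dx] = (1/(2π)) · (9π + 144π) = (9 + 144)/2 = 153/2.
So Σ_{n ∈ Z} |c_n|^2 = 153/2.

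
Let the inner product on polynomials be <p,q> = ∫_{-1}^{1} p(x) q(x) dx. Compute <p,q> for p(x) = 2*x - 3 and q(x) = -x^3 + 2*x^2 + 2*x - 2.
<p,q> = 148/15

Expand the product: p(x)·q(x) = -2*x^4 + 7*x^3 - 2*x^2 - 10*x + 6.
∫_{-1}^{1} of each monomial x^k gives [2/(k+1) if k even, 0 if k odd]. Integrating term-by-term (or equivalently evaluating the antiderivative F(x) = -2*x^5/5 + 7*x^4/4 - 2*x^3/3 - 5*x^2 + 6*x at the endpoints):
  F(1) − F(−1) = 101/60 − (-491/60) = 148/15.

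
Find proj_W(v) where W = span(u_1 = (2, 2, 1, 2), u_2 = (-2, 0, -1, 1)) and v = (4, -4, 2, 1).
proj_W(v) = (68/23, -2/23, 34/23, -37/23)

Set up U = [u_1 | ... | u_2] ∈ R^(4×2). The projector onto W = col(U) is P = U (U^T U)^(-1) U^T.
Compute U^T U =
  [13, -3]
  [-3, 6],
and U^T v = (4, -9).
Solve U^T U · c = U^T v for the coefficients: c = (-1/23, -35/23). The projection is proj_W(v) = U c.
Check: (v - proj_W(v)) · u_1 = 0  (should be 0).
Check: (v - proj_W(v)) · u_2 = 0  (should be 0).
Result: proj_W(v) = (68/23, -2/23, 34/23, -37/23).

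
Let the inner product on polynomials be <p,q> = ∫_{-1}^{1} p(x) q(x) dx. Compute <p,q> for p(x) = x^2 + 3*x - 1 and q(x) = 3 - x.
<p,q> = -6

Expand the product: p(x)·q(x) = -x^3 + 10*x - 3.
∫_{-1}^{1} of each monomial x^k gives [2/(k+1) if k even, 0 if k odd]. Integrating term-by-term (or equivalently evaluating the antiderivative F(x) = -x^4/4 + 5*x^2 - 3*x at the endpoints):
  F(1) − F(−1) = 7/4 − (31/4) = -6.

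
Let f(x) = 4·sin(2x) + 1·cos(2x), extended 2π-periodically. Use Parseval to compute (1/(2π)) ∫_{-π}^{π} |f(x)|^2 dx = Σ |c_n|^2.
Σ |c_n|^2 = 17/2

Expand |f|^2 and use orthogonality of {sin(nx), cos(mx)} on [-π, π]:
  ∫_{-π}^{π} sin(nx)^2 dx = π, ∫ cos(mx)^2 dx = π, and cross terms integrate to 0.
So ∫_{-π}^{π} f(x)^2 dx = 4^2 · π + 1^2 · π = (16 + 1)π.
Divide by 2π: (16 + 1)/2 = 17/2.
By Parseval, this equals Σ |c_n|^2.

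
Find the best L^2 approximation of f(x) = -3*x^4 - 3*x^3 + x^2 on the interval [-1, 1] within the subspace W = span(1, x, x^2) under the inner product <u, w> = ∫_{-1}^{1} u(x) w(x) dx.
g(x) = -11*x^2/7 - 9*x/5 + 9/35

The best approximation g ∈ W is the orthogonal projection of f onto W. Writing g = a_0 + a_1 x + a_2 x^2, the coefficients solve the normal equations G · a = b where
  G_{ij} = <φ_i, φ_j> and b_i = <f, φ_i>, with φ_0 = 1, φ_1 = x, φ_2 = x^2.
G =
  [2, 0, 2/3]
  [0, 2/3, 0]
  [2/3, 0, 2/5],
b = (-8/15, -6/5, -16/35).
Solving gives a_0 = 9/35, a_1 = -9/5, a_2 = -11/7, so
  g(x) = -11*x^2/7 - 9*x/5 + 9/35.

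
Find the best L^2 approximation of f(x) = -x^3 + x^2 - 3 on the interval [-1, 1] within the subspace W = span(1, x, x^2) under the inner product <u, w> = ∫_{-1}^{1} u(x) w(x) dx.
g(x) = x^2 - 3*x/5 - 3

The best approximation g ∈ W is the orthogonal projection of f onto W. Writing g = a_0 + a_1 x + a_2 x^2, the coefficients solve the normal equations G · a = b where
  G_{ij} = <φ_i, φ_j> and b_i = <f, φ_i>, with φ_0 = 1, φ_1 = x, φ_2 = x^2.
G =
  [2, 0, 2/3]
  [0, 2/3, 0]
  [2/3, 0, 2/5],
b = (-16/3, -2/5, -8/5).
Solving gives a_0 = -3, a_1 = -3/5, a_2 = 1, so
  g(x) = x^2 - 3*x/5 - 3.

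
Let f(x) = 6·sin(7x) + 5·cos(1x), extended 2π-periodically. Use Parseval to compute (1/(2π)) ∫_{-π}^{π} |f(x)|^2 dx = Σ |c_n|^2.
Σ |c_n|^2 = 61/2

Expand |f|^2 and use orthogonality of {sin(nx), cos(mx)} on [-π, π]:
  ∫_{-π}^{π} sin(nx)^2 dx = π, ∫ cos(mx)^2 dx = π, and cross terms integrate to 0.
So ∫_{-π}^{π} f(x)^2 dx = 6^2 · π + 5^2 · π = (36 + 25)π.
Divide by 2π: (36 + 25)/2 = 61/2.
By Parseval, this equals Σ |c_n|^2.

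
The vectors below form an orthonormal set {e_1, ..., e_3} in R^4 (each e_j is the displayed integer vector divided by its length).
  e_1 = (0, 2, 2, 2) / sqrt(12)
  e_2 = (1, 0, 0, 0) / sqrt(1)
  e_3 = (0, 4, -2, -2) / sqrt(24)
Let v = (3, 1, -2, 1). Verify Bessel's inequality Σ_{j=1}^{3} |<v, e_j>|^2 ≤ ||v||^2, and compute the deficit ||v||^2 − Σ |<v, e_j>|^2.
Σ |<v, e_j>|^2 = 21/2; ||v||^2 = 15; deficit = 9/2

Write each e_j = u_j / sqrt(<u_j, u_j>) where u_j is the displayed integer vector. Then <v, e_j> = <v, u_j> / sqrt(<u_j, u_j>), so |<v, e_j>|^2 = <v, u_j>^2 / <u_j, u_j>.
Coefficients: <v, e_1> = 0/sqrt(12), <v, e_2> = 3/sqrt(1), <v, e_3> = 6/sqrt(24).
Square and sum: Σ |<v, e_j>|^2 = 21/2.
Compute ||v||^2 = v·v = 15.
Deficit = 15 − 21/2 = 9/2 ≥ 0, confirming Bessel's inequality. (The deficit equals ||v − Σ <v,e_j> e_j||^2, the squared distance from v to span{e_j}.)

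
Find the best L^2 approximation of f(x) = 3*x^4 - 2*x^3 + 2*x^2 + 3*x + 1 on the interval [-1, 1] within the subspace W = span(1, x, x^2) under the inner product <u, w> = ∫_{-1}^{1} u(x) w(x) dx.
g(x) = 32*x^2/7 + 9*x/5 + 26/35

The best approximation g ∈ W is the orthogonal projection of f onto W. Writing g = a_0 + a_1 x + a_2 x^2, the coefficients solve the normal equations G · a = b where
  G_{ij} = <φ_i, φ_j> and b_i = <f, φ_i>, with φ_0 = 1, φ_1 = x, φ_2 = x^2.
G =
  [2, 0, 2/3]
  [0, 2/3, 0]
  [2/3, 0, 2/5],
b = (68/15, 6/5, 244/105).
Solving gives a_0 = 26/35, a_1 = 9/5, a_2 = 32/7, so
  g(x) = 32*x^2/7 + 9*x/5 + 26/35.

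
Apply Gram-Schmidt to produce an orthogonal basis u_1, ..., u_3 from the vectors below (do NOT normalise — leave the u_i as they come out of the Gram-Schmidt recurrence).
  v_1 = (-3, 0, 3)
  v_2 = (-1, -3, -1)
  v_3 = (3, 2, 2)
Orthogonal basis:
  u_1 = (-3, 0, 3)
  u_2 = (-1, -3, -1)
  u_3 = (3/2, -1, 3/2)

Apply the Gram-Schmidt recurrence
  u_1 = v_1
  u_i = v_i − Σ_{j<i} ((v_i · u_j) / (u_j · u_j)) · u_j.

Step by step this gives:
  u_1 = (-3, 0, 3)
  u_2 = (-1, -3, -1)
  u_3 = (3/2, -1, 3/2)

Orthogonality check:
  u_2 · u_1 = 0 (should be 0)
  u_3 · u_1 = 0 (should be 0)
  u_3 · u_2 = 0 (should be 0)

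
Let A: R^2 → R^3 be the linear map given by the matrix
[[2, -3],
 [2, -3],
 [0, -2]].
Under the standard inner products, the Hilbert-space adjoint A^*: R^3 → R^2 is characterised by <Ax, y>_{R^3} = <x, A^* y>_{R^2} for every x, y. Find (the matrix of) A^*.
A^* = A^T =
[[2, 2, 0],
 [-3, -3, -2]]

For real matrices with standard dot products, the defining identity <Ax, y> = <x, A^* y> gives (Ax)^T y = x^T (A^*) y, i.e. x^T A^T y = x^T (A^*) y. Since this holds for all x, y, we must have A^* = A^T. Therefore
A^* =
[[2, 2, 0],
 [-3, -3, -2]].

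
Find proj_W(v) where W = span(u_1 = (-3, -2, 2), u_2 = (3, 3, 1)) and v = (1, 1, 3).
proj_W(v) = (45/77, 113/77, 219/77)

Set up U = [u_1 | ... | u_2] ∈ R^(3×2). The projector onto W = col(U) is P = U (U^T U)^(-1) U^T.
Compute U^T U =
  [17, -13]
  [-13, 19],
and U^T v = (1, 9).
Solve U^T U · c = U^T v for the coefficients: c = (68/77, 83/77). The projection is proj_W(v) = U c.
Check: (v - proj_W(v)) · u_1 = 0  (should be 0).
Check: (v - proj_W(v)) · u_2 = 0  (should be 0).
Result: proj_W(v) = (45/77, 113/77, 219/77).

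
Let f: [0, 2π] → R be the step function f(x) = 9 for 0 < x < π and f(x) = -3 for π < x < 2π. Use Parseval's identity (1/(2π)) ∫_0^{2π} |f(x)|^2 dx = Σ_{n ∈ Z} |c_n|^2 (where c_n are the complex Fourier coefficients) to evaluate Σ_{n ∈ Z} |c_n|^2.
Σ |c_n|^2 = 45

Parseval equates the L^2 energy of f (normalised by 1/(2π)) with the ℓ^2 sum of its Fourier coefficients: (1/(2π)) ∫_0^{2π} |f|^2 = Σ |c_n|^2.
Compute the left side: (1/(2π)) [∫_0^π 9^2 dx + ∫_π^{2π} (-3)^2 dx] = (1/(2π)) · (81π + 9π) = (81 + 9)/2 = 45.
So Σ_{n ∈ Z} |c_n|^2 = 45.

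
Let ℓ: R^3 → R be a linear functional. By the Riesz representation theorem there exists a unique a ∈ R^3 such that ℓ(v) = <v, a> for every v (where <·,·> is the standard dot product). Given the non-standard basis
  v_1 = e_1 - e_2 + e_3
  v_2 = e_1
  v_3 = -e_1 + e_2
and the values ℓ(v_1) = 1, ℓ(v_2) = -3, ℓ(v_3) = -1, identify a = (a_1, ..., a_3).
a = (-3, -4, 0)

Write a = (a_1, ..., a_3) in the standard basis. For each basis vector v_i, ℓ(v_i) = <v_i, a> is a linear equation in the a_j's. Collect the n equations into a matrix system V a = ℓ, where row i of V is v_i (expressed in the standard basis). Since V is invertible (lower-triangular with 1s on the diagonal, up to permutation), solve by back-substitution:
  V =
[[1, -1, 1],
 [1, 0, 0],
 [-1, 1, 0]]
  V a = (1, -3, -1)
Solving gives a = (-3, -4, 0).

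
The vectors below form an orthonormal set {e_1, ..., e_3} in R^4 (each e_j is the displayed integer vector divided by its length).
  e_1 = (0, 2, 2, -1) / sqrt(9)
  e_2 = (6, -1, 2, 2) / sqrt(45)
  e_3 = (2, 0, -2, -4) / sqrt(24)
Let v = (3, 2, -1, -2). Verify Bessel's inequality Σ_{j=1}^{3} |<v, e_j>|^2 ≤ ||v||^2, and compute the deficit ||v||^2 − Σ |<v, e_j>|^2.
Σ |<v, e_j>|^2 = 44/3; ||v||^2 = 18; deficit = 10/3

Write each e_j = u_j / sqrt(<u_j, u_j>) where u_j is the displayed integer vector. Then <v, e_j> = <v, u_j> / sqrt(<u_j, u_j>), so |<v, e_j>|^2 = <v, u_j>^2 / <u_j, u_j>.
Coefficients: <v, e_1> = 4/sqrt(9), <v, e_2> = 10/sqrt(45), <v, e_3> = 16/sqrt(24).
Square and sum: Σ |<v, e_j>|^2 = 44/3.
Compute ||v||^2 = v·v = 18.
Deficit = 18 − 44/3 = 10/3 ≥ 0, confirming Bessel's inequality. (The deficit equals ||v − Σ <v,e_j> e_j||^2, the squared distance from v to span{e_j}.)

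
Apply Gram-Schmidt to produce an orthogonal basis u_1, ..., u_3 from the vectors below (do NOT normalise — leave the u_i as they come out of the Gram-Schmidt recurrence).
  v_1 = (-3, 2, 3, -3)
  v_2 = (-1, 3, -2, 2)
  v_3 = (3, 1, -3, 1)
Orthogonal basis:
  u_1 = (-3, 2, 3, -3)
  u_2 = (-40/31, 99/31, -53/31, 53/31)
  u_3 = (884/549, 68/61, -311/549, -787/549)

Apply the Gram-Schmidt recurrence
  u_1 = v_1
  u_i = v_i − Σ_{j<i} ((v_i · u_j) / (u_j · u_j)) · u_j.

Step by step this gives:
  u_1 = (-3, 2, 3, -3)
  u_2 = (-40/31, 99/31, -53/31, 53/31)
  u_3 = (884/549, 68/61, -311/549, -787/549)

Orthogonality check:
  u_2 · u_1 = 0 (should be 0)
  u_3 · u_1 = 0 (should be 0)
  u_3 · u_2 = 0 (should be 0)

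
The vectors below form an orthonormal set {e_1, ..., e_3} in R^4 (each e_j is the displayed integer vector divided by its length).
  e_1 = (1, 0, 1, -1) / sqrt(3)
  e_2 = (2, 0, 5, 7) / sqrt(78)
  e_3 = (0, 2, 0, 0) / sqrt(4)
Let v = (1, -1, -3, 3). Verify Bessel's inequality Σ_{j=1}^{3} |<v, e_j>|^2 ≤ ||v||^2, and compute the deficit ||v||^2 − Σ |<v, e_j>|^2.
Σ |<v, e_j>|^2 = 132/13; ||v||^2 = 20; deficit = 128/13

Write each e_j = u_j / sqrt(<u_j, u_j>) where u_j is the displayed integer vector. Then <v, e_j> = <v, u_j> / sqrt(<u_j, u_j>), so |<v, e_j>|^2 = <v, u_j>^2 / <u_j, u_j>.
Coefficients: <v, e_1> = -5/sqrt(3), <v, e_2> = 8/sqrt(78), <v, e_3> = -2/sqrt(4).
Square and sum: Σ |<v, e_j>|^2 = 132/13.
Compute ||v||^2 = v·v = 20.
Deficit = 20 − 132/13 = 128/13 ≥ 0, confirming Bessel's inequality. (The deficit equals ||v − Σ <v,e_j> e_j||^2, the squared distance from v to span{e_j}.)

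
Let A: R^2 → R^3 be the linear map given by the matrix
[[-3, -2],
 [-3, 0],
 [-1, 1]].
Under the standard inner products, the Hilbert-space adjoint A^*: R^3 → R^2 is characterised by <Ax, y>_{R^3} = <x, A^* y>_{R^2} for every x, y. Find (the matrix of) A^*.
A^* = A^T =
[[-3, -3, -1],
 [-2, 0, 1]]

For real matrices with standard dot products, the defining identity <Ax, y> = <x, A^* y> gives (Ax)^T y = x^T (A^*) y, i.e. x^T A^T y = x^T (A^*) y. Since this holds for all x, y, we must have A^* = A^T. Therefore
A^* =
[[-3, -3, -1],
 [-2, 0, 1]].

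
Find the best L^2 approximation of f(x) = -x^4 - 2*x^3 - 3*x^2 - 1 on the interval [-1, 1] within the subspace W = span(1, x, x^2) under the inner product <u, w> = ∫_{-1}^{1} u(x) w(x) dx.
g(x) = -27*x^2/7 - 6*x/5 - 32/35

The best approximation g ∈ W is the orthogonal projection of f onto W. Writing g = a_0 + a_1 x + a_2 x^2, the coefficients solve the normal equations G · a = b where
  G_{ij} = <φ_i, φ_j> and b_i = <f, φ_i>, with φ_0 = 1, φ_1 = x, φ_2 = x^2.
G =
  [2, 0, 2/3]
  [0, 2/3, 0]
  [2/3, 0, 2/5],
b = (-22/5, -4/5, -226/105).
Solving gives a_0 = -32/35, a_1 = -6/5, a_2 = -27/7, so
  g(x) = -27*x^2/7 - 6*x/5 - 32/35.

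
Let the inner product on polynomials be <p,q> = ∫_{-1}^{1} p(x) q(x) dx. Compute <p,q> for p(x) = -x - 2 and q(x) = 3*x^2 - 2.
<p,q> = 4

Expand the product: p(x)·q(x) = -3*x^3 - 6*x^2 + 2*x + 4.
∫_{-1}^{1} of each monomial x^k gives [2/(k+1) if k even, 0 if k odd]. Integrating term-by-term (or equivalently evaluating the antiderivative F(x) = -3*x^4/4 - 2*x^3 + x^2 + 4*x at the endpoints):
  F(1) − F(−1) = 9/4 − (-7/4) = 4.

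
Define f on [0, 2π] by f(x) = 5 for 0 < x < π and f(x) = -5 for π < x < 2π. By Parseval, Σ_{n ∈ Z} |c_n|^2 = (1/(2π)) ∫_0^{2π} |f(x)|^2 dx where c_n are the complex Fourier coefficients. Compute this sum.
Σ |c_n|^2 = 25

Parseval equates the L^2 energy of f (normalised by 1/(2π)) with the ℓ^2 sum of its Fourier coefficients: (1/(2π)) ∫_0^{2π} |f|^2 = Σ |c_n|^2.
Compute the left side: (1/(2π)) [∫_0^π 5^2 dx + ∫_π^{2π} (-5)^2 dx] = (1/(2π)) · (25π + 25π) = (25 + 25)/2 = 25.
So Σ_{n ∈ Z} |c_n|^2 = 25.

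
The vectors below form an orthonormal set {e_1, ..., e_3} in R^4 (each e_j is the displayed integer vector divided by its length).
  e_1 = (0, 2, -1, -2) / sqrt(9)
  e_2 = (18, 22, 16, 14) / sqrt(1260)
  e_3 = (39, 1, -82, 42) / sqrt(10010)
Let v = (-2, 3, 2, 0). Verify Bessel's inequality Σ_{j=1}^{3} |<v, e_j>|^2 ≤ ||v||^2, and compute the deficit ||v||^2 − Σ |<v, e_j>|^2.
Σ |<v, e_j>|^2 = 3013/286; ||v||^2 = 17; deficit = 1849/286

Write each e_j = u_j / sqrt(<u_j, u_j>) where u_j is the displayed integer vector. Then <v, e_j> = <v, u_j> / sqrt(<u_j, u_j>), so |<v, e_j>|^2 = <v, u_j>^2 / <u_j, u_j>.
Coefficients: <v, e_1> = 4/sqrt(9), <v, e_2> = 62/sqrt(1260), <v, e_3> = -239/sqrt(10010).
Square and sum: Σ |<v, e_j>|^2 = 3013/286.
Compute ||v||^2 = v·v = 17.
Deficit = 17 − 3013/286 = 1849/286 ≥ 0, confirming Bessel's inequality. (The deficit equals ||v − Σ <v,e_j> e_j||^2, the squared distance from v to span{e_j}.)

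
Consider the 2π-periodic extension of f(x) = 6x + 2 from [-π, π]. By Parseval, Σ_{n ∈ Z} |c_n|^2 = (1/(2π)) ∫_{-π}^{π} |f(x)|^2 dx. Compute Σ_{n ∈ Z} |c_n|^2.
Σ |c_n|^2 = 12π^2 + 4

Expand and integrate term by term over [-π, π]:
  ∫ (6x)^2 dx = 36·(2π^3/3); ∫ 2·6·(2)·x dx = 0 (odd integrand); ∫ 2^2 dx = 4·2π.
So (1/(2π)) ∫_{-π}^{π} (6x + 2)^2 dx = 36π^2/3 + 4 = 12π^2 + 4.
Parseval ⇒ Σ |c_n|^2 = 12π^2 + 4.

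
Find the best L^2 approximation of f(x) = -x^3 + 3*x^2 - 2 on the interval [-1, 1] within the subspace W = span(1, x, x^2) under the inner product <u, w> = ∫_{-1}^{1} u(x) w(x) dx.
g(x) = 3*x^2 - 3*x/5 - 2

The best approximation g ∈ W is the orthogonal projection of f onto W. Writing g = a_0 + a_1 x + a_2 x^2, the coefficients solve the normal equations G · a = b where
  G_{ij} = <φ_i, φ_j> and b_i = <f, φ_i>, with φ_0 = 1, φ_1 = x, φ_2 = x^2.
G =
  [2, 0, 2/3]
  [0, 2/3, 0]
  [2/3, 0, 2/5],
b = (-2, -2/5, -2/15).
Solving gives a_0 = -2, a_1 = -3/5, a_2 = 3, so
  g(x) = 3*x^2 - 3*x/5 - 2.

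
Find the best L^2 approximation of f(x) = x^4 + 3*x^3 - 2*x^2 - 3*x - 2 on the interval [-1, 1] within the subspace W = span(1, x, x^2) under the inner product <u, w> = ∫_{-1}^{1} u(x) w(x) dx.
g(x) = -8*x^2/7 - 6*x/5 - 73/35

The best approximation g ∈ W is the orthogonal projection of f onto W. Writing g = a_0 + a_1 x + a_2 x^2, the coefficients solve the normal equations G · a = b where
  G_{ij} = <φ_i, φ_j> and b_i = <f, φ_i>, with φ_0 = 1, φ_1 = x, φ_2 = x^2.
G =
  [2, 0, 2/3]
  [0, 2/3, 0]
  [2/3, 0, 2/5],
b = (-74/15, -4/5, -194/105).
Solving gives a_0 = -73/35, a_1 = -6/5, a_2 = -8/7, so
  g(x) = -8*x^2/7 - 6*x/5 - 73/35.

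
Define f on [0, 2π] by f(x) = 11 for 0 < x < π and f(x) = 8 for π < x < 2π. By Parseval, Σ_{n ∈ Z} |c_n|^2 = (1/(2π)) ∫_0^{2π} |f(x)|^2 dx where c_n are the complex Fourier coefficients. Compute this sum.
Σ |c_n|^2 = 185/2

Parseval equates the L^2 energy of f (normalised by 1/(2π)) with the ℓ^2 sum of its Fourier coefficients: (1/(2π)) ∫_0^{2π} |f|^2 = Σ |c_n|^2.
Compute the left side: (1/(2π)) [∫_0^π 11^2 dx + ∫_π^{2π} 8^2 dx] = (1/(2π)) · (121π + 64π) = (121 + 64)/2 = 185/2.
So Σ_{n ∈ Z} |c_n|^2 = 185/2.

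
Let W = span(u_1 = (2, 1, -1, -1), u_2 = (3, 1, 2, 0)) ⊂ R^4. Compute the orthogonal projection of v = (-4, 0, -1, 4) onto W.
proj_W(v) = (-297/73, -127/73, -2/73, 84/73)

Set up U = [u_1 | ... | u_2] ∈ R^(4×2). The projector onto W = col(U) is P = U (U^T U)^(-1) U^T.
Compute U^T U =
  [7, 5]
  [5, 14],
and U^T v = (-11, -14).
Solve U^T U · c = U^T v for the coefficients: c = (-84/73, -43/73). The projection is proj_W(v) = U c.
Check: (v - proj_W(v)) · u_1 = 0  (should be 0).
Check: (v - proj_W(v)) · u_2 = 0  (should be 0).
Result: proj_W(v) = (-297/73, -127/73, -2/73, 84/73).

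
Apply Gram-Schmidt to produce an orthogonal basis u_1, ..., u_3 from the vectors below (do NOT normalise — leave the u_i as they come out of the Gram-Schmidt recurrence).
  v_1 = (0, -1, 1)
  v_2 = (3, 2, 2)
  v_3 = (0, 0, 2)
Orthogonal basis:
  u_1 = (0, -1, 1)
  u_2 = (3, 2, 2)
  u_3 = (-12/17, 9/17, 9/17)

Apply the Gram-Schmidt recurrence
  u_1 = v_1
  u_i = v_i − Σ_{j<i} ((v_i · u_j) / (u_j · u_j)) · u_j.

Step by step this gives:
  u_1 = (0, -1, 1)
  u_2 = (3, 2, 2)
  u_3 = (-12/17, 9/17, 9/17)

Orthogonality check:
  u_2 · u_1 = 0 (should be 0)
  u_3 · u_1 = 0 (should be 0)
  u_3 · u_2 = 0 (should be 0)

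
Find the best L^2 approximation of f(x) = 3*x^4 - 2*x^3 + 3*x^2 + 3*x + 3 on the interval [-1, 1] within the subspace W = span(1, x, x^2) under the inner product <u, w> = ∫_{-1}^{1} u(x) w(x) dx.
g(x) = 39*x^2/7 + 9*x/5 + 96/35

The best approximation g ∈ W is the orthogonal projection of f onto W. Writing g = a_0 + a_1 x + a_2 x^2, the coefficients solve the normal equations G · a = b where
  G_{ij} = <φ_i, φ_j> and b_i = <f, φ_i>, with φ_0 = 1, φ_1 = x, φ_2 = x^2.
G =
  [2, 0, 2/3]
  [0, 2/3, 0]
  [2/3, 0, 2/5],
b = (46/5, 6/5, 142/35).
Solving gives a_0 = 96/35, a_1 = 9/5, a_2 = 39/7, so
  g(x) = 39*x^2/7 + 9*x/5 + 96/35.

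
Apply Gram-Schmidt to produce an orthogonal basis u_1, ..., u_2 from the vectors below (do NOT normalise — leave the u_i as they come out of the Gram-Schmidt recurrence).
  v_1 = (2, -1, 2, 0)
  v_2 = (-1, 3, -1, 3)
Orthogonal basis:
  u_1 = (2, -1, 2, 0)
  u_2 = (5/9, 20/9, 5/9, 3)

Apply the Gram-Schmidt recurrence
  u_1 = v_1
  u_i = v_i − Σ_{j<i} ((v_i · u_j) / (u_j · u_j)) · u_j.

Step by step this gives:
  u_1 = (2, -1, 2, 0)
  u_2 = (5/9, 20/9, 5/9, 3)

Orthogonality check:
  u_2 · u_1 = 0 (should be 0)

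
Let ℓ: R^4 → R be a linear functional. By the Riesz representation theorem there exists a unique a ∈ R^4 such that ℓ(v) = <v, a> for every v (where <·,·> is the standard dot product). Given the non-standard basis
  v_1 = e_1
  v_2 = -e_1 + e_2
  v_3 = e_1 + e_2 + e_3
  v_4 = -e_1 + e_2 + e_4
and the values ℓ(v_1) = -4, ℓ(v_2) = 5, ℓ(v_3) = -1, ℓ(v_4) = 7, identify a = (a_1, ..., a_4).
a = (-4, 1, 2, 2)

Write a = (a_1, ..., a_4) in the standard basis. For each basis vector v_i, ℓ(v_i) = <v_i, a> is a linear equation in the a_j's. Collect the n equations into a matrix system V a = ℓ, where row i of V is v_i (expressed in the standard basis). Since V is invertible (lower-triangular with 1s on the diagonal, up to permutation), solve by back-substitution:
  V =
[[1, 0, 0, 0],
 [-1, 1, 0, 0],
 [1, 1, 1, 0],
 [-1, 1, 0, 1]]
  V a = (-4, 5, -1, 7)
Solving gives a = (-4, 1, 2, 2).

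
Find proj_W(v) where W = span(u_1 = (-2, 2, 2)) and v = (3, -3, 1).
proj_W(v) = (5/3, -5/3, -5/3)

Set up U = [u_1 | ... | u_1] ∈ R^(3×1). The projector onto W = col(U) is P = U (U^T U)^(-1) U^T.
Compute U^T U =
  [12],
and U^T v = (-10).
Solve U^T U · c = U^T v for the coefficients: c = (-5/6). The projection is proj_W(v) = U c.
Check: (v - proj_W(v)) · u_1 = 0  (should be 0).
Result: proj_W(v) = (5/3, -5/3, -5/3).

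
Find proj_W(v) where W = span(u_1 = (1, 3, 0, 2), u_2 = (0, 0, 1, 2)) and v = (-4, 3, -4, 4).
proj_W(v) = (49/54, 49/18, 2/27, 53/27)

Set up U = [u_1 | ... | u_2] ∈ R^(4×2). The projector onto W = col(U) is P = U (U^T U)^(-1) U^T.
Compute U^T U =
  [14, 4]
  [4, 5],
and U^T v = (13, 4).
Solve U^T U · c = U^T v for the coefficients: c = (49/54, 2/27). The projection is proj_W(v) = U c.
Check: (v - proj_W(v)) · u_1 = 0  (should be 0).
Check: (v - proj_W(v)) · u_2 = 0  (should be 0).
Result: proj_W(v) = (49/54, 49/18, 2/27, 53/27).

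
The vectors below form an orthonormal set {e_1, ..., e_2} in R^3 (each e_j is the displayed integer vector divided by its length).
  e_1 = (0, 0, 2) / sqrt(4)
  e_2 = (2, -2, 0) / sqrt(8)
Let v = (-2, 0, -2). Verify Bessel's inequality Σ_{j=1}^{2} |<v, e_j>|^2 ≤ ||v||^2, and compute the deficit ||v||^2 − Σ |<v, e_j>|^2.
Σ |<v, e_j>|^2 = 6; ||v||^2 = 8; deficit = 2

Write each e_j = u_j / sqrt(<u_j, u_j>) where u_j is the displayed integer vector. Then <v, e_j> = <v, u_j> / sqrt(<u_j, u_j>), so |<v, e_j>|^2 = <v, u_j>^2 / <u_j, u_j>.
Coefficients: <v, e_1> = -4/sqrt(4), <v, e_2> = -4/sqrt(8).
Square and sum: Σ |<v, e_j>|^2 = 6.
Compute ||v||^2 = v·v = 8.
Deficit = 8 − 6 = 2 ≥ 0, confirming Bessel's inequality. (The deficit equals ||v − Σ <v,e_j> e_j||^2, the squared distance from v to span{e_j}.)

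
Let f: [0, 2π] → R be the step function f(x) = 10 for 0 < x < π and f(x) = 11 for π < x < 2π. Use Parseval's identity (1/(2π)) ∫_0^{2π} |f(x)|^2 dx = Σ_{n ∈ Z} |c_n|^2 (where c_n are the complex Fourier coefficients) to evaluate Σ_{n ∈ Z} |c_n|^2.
Σ |c_n|^2 = 221/2

Parseval equates the L^2 energy of f (normalised by 1/(2π)) with the ℓ^2 sum of its Fourier coefficients: (1/(2π)) ∫_0^{2π} |f|^2 = Σ |c_n|^2.
Compute the left side: (1/(2π)) [∫_0^π 10^2 dx + ∫_π^{2π} 11^2 dx] = (1/(2π)) · (100π + 121π) = (100 + 121)/2 = 221/2.
So Σ_{n ∈ Z} |c_n|^2 = 221/2.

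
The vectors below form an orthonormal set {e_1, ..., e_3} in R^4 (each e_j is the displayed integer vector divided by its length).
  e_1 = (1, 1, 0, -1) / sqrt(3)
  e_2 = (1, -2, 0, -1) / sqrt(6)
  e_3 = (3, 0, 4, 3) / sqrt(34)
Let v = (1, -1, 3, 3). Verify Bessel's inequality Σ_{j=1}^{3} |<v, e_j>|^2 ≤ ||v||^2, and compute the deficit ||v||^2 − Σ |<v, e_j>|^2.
Σ |<v, e_j>|^2 = 339/17; ||v||^2 = 20; deficit = 1/17

Write each e_j = u_j / sqrt(<u_j, u_j>) where u_j is the displayed integer vector. Then <v, e_j> = <v, u_j> / sqrt(<u_j, u_j>), so |<v, e_j>|^2 = <v, u_j>^2 / <u_j, u_j>.
Coefficients: <v, e_1> = -3/sqrt(3), <v, e_2> = 0/sqrt(6), <v, e_3> = 24/sqrt(34).
Square and sum: Σ |<v, e_j>|^2 = 339/17.
Compute ||v||^2 = v·v = 20.
Deficit = 20 − 339/17 = 1/17 ≥ 0, confirming Bessel's inequality. (The deficit equals ||v − Σ <v,e_j> e_j||^2, the squared distance from v to span{e_j}.)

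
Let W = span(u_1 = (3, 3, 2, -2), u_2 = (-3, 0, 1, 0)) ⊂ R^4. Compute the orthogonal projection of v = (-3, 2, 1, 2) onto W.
proj_W(v) = (-615/211, 60/211, 265/211, -40/211)

Set up U = [u_1 | ... | u_2] ∈ R^(4×2). The projector onto W = col(U) is P = U (U^T U)^(-1) U^T.
Compute U^T U =
  [26, -7]
  [-7, 10],
and U^T v = (-5, 10).
Solve U^T U · c = U^T v for the coefficients: c = (20/211, 225/211). The projection is proj_W(v) = U c.
Check: (v - proj_W(v)) · u_1 = 0  (should be 0).
Check: (v - proj_W(v)) · u_2 = 0  (should be 0).
Result: proj_W(v) = (-615/211, 60/211, 265/211, -40/211).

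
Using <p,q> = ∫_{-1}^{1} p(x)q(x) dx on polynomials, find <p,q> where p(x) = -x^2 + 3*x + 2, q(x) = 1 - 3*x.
<p,q> = -8/3

Expand the product: p(x)·q(x) = 3*x^3 - 10*x^2 - 3*x + 2.
∫_{-1}^{1} of each monomial x^k gives [2/(k+1) if k even, 0 if k odd]. Integrating term-by-term (or equivalently evaluating the antiderivative F(x) = 3*x^4/4 - 10*x^3/3 - 3*x^2/2 + 2*x at the endpoints):
  F(1) − F(−1) = -25/12 − (7/12) = -8/3.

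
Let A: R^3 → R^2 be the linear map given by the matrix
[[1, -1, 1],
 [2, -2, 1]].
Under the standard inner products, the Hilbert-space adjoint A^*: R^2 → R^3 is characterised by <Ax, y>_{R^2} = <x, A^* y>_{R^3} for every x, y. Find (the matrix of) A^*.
A^* = A^T =
[[1, 2],
 [-1, -2],
 [1, 1]]

For real matrices with standard dot products, the defining identity <Ax, y> = <x, A^* y> gives (Ax)^T y = x^T (A^*) y, i.e. x^T A^T y = x^T (A^*) y. Since this holds for all x, y, we must have A^* = A^T. Therefore
A^* =
[[1, 2],
 [-1, -2],
 [1, 1]].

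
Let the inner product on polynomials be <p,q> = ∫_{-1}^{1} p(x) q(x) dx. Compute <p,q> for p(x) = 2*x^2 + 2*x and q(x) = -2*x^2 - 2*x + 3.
<p,q> = -4/15

Expand the product: p(x)·q(x) = -4*x^4 - 8*x^3 + 2*x^2 + 6*x.
∫_{-1}^{1} of each monomial x^k gives [2/(k+1) if k even, 0 if k odd]. Integrating term-by-term (or equivalently evaluating the antiderivative F(x) = -4*x^5/5 - 2*x^4 + 2*x^3/3 + 3*x^2 at the endpoints):
  F(1) − F(−1) = 13/15 − (17/15) = -4/15.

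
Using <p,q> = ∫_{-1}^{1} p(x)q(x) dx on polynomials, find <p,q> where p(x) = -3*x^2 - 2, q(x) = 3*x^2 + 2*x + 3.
<p,q> = -128/5

Expand the product: p(x)·q(x) = -9*x^4 - 6*x^3 - 15*x^2 - 4*x - 6.
∫_{-1}^{1} of each monomial x^k gives [2/(k+1) if k even, 0 if k odd]. Integrating term-by-term (or equivalently evaluating the antiderivative F(x) = -9*x^5/5 - 3*x^4/2 - 5*x^3 - 2*x^2 - 6*x at the endpoints):
  F(1) − F(−1) = -163/10 − (93/10) = -128/5.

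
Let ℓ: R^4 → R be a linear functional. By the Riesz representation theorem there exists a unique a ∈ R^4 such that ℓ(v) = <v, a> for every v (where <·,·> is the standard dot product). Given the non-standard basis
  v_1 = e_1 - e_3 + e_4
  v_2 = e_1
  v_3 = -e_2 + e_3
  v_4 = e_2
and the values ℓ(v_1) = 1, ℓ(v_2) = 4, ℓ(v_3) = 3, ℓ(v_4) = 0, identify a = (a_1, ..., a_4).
a = (4, 0, 3, 0)

Write a = (a_1, ..., a_4) in the standard basis. For each basis vector v_i, ℓ(v_i) = <v_i, a> is a linear equation in the a_j's. Collect the n equations into a matrix system V a = ℓ, where row i of V is v_i (expressed in the standard basis). Since V is invertible (lower-triangular with 1s on the diagonal, up to permutation), solve by back-substitution:
  V =
[[1, 0, -1, 1],
 [1, 0, 0, 0],
 [0, -1, 1, 0],
 [0, 1, 0, 0]]
  V a = (1, 4, 3, 0)
Solving gives a = (4, 0, 3, 0).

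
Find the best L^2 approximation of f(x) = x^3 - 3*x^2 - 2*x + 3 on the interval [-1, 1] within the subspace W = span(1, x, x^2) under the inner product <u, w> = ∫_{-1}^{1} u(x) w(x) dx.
g(x) = -3*x^2 - 7*x/5 + 3

The best approximation g ∈ W is the orthogonal projection of f onto W. Writing g = a_0 + a_1 x + a_2 x^2, the coefficients solve the normal equations G · a = b where
  G_{ij} = <φ_i, φ_j> and b_i = <f, φ_i>, with φ_0 = 1, φ_1 = x, φ_2 = x^2.
G =
  [2, 0, 2/3]
  [0, 2/3, 0]
  [2/3, 0, 2/5],
b = (4, -14/15, 4/5).
Solving gives a_0 = 3, a_1 = -7/5, a_2 = -3, so
  g(x) = -3*x^2 - 7*x/5 + 3.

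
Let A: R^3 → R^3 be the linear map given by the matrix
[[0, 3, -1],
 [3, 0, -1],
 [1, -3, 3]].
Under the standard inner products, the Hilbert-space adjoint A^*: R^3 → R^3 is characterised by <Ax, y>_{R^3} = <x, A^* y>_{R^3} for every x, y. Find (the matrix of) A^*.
A^* = A^T =
[[0, 3, 1],
 [3, 0, -3],
 [-1, -1, 3]]

For real matrices with standard dot products, the defining identity <Ax, y> = <x, A^* y> gives (Ax)^T y = x^T (A^*) y, i.e. x^T A^T y = x^T (A^*) y. Since this holds for all x, y, we must have A^* = A^T. Therefore
A^* =
[[0, 3, 1],
 [3, 0, -3],
 [-1, -1, 3]].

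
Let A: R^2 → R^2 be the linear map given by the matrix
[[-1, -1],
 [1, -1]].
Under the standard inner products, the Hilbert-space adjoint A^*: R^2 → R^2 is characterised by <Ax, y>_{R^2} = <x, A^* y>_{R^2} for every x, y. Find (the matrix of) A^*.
A^* = A^T =
[[-1, 1],
 [-1, -1]]

For real matrices with standard dot products, the defining identity <Ax, y> = <x, A^* y> gives (Ax)^T y = x^T (A^*) y, i.e. x^T A^T y = x^T (A^*) y. Since this holds for all x, y, we must have A^* = A^T. Therefore
A^* =
[[-1, 1],
 [-1, -1]].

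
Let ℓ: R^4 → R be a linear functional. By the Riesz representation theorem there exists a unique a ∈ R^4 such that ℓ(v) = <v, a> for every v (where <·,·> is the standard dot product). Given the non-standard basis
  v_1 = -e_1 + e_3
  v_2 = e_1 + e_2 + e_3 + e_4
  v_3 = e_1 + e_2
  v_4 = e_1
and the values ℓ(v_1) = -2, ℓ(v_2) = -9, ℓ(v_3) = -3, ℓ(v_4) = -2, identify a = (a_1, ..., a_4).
a = (-2, -1, -4, -2)

Write a = (a_1, ..., a_4) in the standard basis. For each basis vector v_i, ℓ(v_i) = <v_i, a> is a linear equation in the a_j's. Collect the n equations into a matrix system V a = ℓ, where row i of V is v_i (expressed in the standard basis). Since V is invertible (lower-triangular with 1s on the diagonal, up to permutation), solve by back-substitution:
  V =
[[-1, 0, 1, 0],
 [1, 1, 1, 1],
 [1, 1, 0, 0],
 [1, 0, 0, 0]]
  V a = (-2, -9, -3, -2)
Solving gives a = (-2, -1, -4, -2).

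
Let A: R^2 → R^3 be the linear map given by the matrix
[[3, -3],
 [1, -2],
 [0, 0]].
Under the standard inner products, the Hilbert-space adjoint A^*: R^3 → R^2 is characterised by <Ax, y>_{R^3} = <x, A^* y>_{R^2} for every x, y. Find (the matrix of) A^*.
A^* = A^T =
[[3, 1, 0],
 [-3, -2, 0]]

For real matrices with standard dot products, the defining identity <Ax, y> = <x, A^* y> gives (Ax)^T y = x^T (A^*) y, i.e. x^T A^T y = x^T (A^*) y. Since this holds for all x, y, we must have A^* = A^T. Therefore
A^* =
[[3, 1, 0],
 [-3, -2, 0]].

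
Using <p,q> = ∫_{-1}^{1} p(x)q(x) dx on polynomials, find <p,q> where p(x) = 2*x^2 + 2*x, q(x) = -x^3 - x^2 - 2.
<p,q> = -64/15

Expand the product: p(x)·q(x) = -2*x^5 - 4*x^4 - 2*x^3 - 4*x^2 - 4*x.
∫_{-1}^{1} of each monomial x^k gives [2/(k+1) if k even, 0 if k odd]. Integrating term-by-term (or equivalently evaluating the antiderivative F(x) = -x^6/3 - 4*x^5/5 - x^4/2 - 4*x^3/3 - 2*x^2 at the endpoints):
  F(1) − F(−1) = -149/30 − (-7/10) = -64/15.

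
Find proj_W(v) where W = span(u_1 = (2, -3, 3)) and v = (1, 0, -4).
proj_W(v) = (-10/11, 15/11, -15/11)

Set up U = [u_1 | ... | u_1] ∈ R^(3×1). The projector onto W = col(U) is P = U (U^T U)^(-1) U^T.
Compute U^T U =
  [22],
and U^T v = (-10).
Solve U^T U · c = U^T v for the coefficients: c = (-5/11). The projection is proj_W(v) = U c.
Check: (v - proj_W(v)) · u_1 = 0  (should be 0).
Result: proj_W(v) = (-10/11, 15/11, -15/11).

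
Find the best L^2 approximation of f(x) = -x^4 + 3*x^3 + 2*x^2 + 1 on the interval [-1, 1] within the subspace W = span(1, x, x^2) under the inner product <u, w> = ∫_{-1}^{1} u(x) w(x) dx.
g(x) = 8*x^2/7 + 9*x/5 + 38/35

The best approximation g ∈ W is the orthogonal projection of f onto W. Writing g = a_0 + a_1 x + a_2 x^2, the coefficients solve the normal equations G · a = b where
  G_{ij} = <φ_i, φ_j> and b_i = <f, φ_i>, with φ_0 = 1, φ_1 = x, φ_2 = x^2.
G =
  [2, 0, 2/3]
  [0, 2/3, 0]
  [2/3, 0, 2/5],
b = (44/15, 6/5, 124/105).
Solving gives a_0 = 38/35, a_1 = 9/5, a_2 = 8/7, so
  g(x) = 8*x^2/7 + 9*x/5 + 38/35.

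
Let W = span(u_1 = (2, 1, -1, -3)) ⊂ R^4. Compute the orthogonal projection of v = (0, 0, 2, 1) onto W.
proj_W(v) = (-2/3, -1/3, 1/3, 1)

Set up U = [u_1 | ... | u_1] ∈ R^(4×1). The projector onto W = col(U) is P = U (U^T U)^(-1) U^T.
Compute U^T U =
  [15],
and U^T v = (-5).
Solve U^T U · c = U^T v for the coefficients: c = (-1/3). The projection is proj_W(v) = U c.
Check: (v - proj_W(v)) · u_1 = 0  (should be 0).
Result: proj_W(v) = (-2/3, -1/3, 1/3, 1).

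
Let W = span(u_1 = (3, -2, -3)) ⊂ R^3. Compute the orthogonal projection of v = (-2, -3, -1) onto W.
proj_W(v) = (9/22, -3/11, -9/22)

Set up U = [u_1 | ... | u_1] ∈ R^(3×1). The projector onto W = col(U) is P = U (U^T U)^(-1) U^T.
Compute U^T U =
  [22],
and U^T v = (3).
Solve U^T U · c = U^T v for the coefficients: c = (3/22). The projection is proj_W(v) = U c.
Check: (v - proj_W(v)) · u_1 = 0  (should be 0).
Result: proj_W(v) = (9/22, -3/11, -9/22).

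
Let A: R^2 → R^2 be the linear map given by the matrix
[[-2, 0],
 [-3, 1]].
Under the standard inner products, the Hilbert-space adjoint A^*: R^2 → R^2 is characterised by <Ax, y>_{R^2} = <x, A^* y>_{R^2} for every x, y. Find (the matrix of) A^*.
A^* = A^T =
[[-2, -3],
 [0, 1]]

For real matrices with standard dot products, the defining identity <Ax, y> = <x, A^* y> gives (Ax)^T y = x^T (A^*) y, i.e. x^T A^T y = x^T (A^*) y. Since this holds for all x, y, we must have A^* = A^T. Therefore
A^* =
[[-2, -3],
 [0, 1]].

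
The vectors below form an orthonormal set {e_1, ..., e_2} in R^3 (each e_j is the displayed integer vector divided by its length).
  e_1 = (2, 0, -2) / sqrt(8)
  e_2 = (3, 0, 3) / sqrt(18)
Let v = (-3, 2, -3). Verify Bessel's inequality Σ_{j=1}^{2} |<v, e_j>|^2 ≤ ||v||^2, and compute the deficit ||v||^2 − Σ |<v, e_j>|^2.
Σ |<v, e_j>|^2 = 18; ||v||^2 = 22; deficit = 4

Write each e_j = u_j / sqrt(<u_j, u_j>) where u_j is the displayed integer vector. Then <v, e_j> = <v, u_j> / sqrt(<u_j, u_j>), so |<v, e_j>|^2 = <v, u_j>^2 / <u_j, u_j>.
Coefficients: <v, e_1> = 0/sqrt(8), <v, e_2> = -18/sqrt(18).
Square and sum: Σ |<v, e_j>|^2 = 18.
Compute ||v||^2 = v·v = 22.
Deficit = 22 − 18 = 4 ≥ 0, confirming Bessel's inequality. (The deficit equals ||v − Σ <v,e_j> e_j||^2, the squared distance from v to span{e_j}.)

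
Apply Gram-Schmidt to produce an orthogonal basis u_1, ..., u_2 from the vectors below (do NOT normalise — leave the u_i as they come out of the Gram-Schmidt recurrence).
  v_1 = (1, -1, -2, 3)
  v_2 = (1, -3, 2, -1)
Orthogonal basis:
  u_1 = (1, -1, -2, 3)
  u_2 = (6/5, -16/5, 8/5, -2/5)

Apply the Gram-Schmidt recurrence
  u_1 = v_1
  u_i = v_i − Σ_{j<i} ((v_i · u_j) / (u_j · u_j)) · u_j.

Step by step this gives:
  u_1 = (1, -1, -2, 3)
  u_2 = (6/5, -16/5, 8/5, -2/5)

Orthogonality check:
  u_2 · u_1 = 0 (should be 0)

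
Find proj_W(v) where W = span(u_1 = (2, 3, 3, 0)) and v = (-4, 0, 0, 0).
proj_W(v) = (-8/11, -12/11, -12/11, 0)

Set up U = [u_1 | ... | u_1] ∈ R^(4×1). The projector onto W = col(U) is P = U (U^T U)^(-1) U^T.
Compute U^T U =
  [22],
and U^T v = (-8).
Solve U^T U · c = U^T v for the coefficients: c = (-4/11). The projection is proj_W(v) = U c.
Check: (v - proj_W(v)) · u_1 = 0  (should be 0).
Result: proj_W(v) = (-8/11, -12/11, -12/11, 0).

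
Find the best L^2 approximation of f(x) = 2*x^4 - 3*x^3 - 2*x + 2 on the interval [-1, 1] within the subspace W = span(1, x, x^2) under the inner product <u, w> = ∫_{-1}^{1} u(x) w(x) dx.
g(x) = 12*x^2/7 - 19*x/5 + 64/35

The best approximation g ∈ W is the orthogonal projection of f onto W. Writing g = a_0 + a_1 x + a_2 x^2, the coefficients solve the normal equations G · a = b where
  G_{ij} = <φ_i, φ_j> and b_i = <f, φ_i>, with φ_0 = 1, φ_1 = x, φ_2 = x^2.
G =
  [2, 0, 2/3]
  [0, 2/3, 0]
  [2/3, 0, 2/5],
b = (24/5, -38/15, 40/21).
Solving gives a_0 = 64/35, a_1 = -19/5, a_2 = 12/7, so
  g(x) = 12*x^2/7 - 19*x/5 + 64/35.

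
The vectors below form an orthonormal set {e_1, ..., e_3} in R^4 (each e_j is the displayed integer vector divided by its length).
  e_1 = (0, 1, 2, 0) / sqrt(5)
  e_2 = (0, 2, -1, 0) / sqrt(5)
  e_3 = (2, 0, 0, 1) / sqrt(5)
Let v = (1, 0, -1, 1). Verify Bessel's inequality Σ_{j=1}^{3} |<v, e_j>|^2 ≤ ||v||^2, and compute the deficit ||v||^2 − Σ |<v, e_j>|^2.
Σ |<v, e_j>|^2 = 14/5; ||v||^2 = 3; deficit = 1/5

Write each e_j = u_j / sqrt(<u_j, u_j>) where u_j is the displayed integer vector. Then <v, e_j> = <v, u_j> / sqrt(<u_j, u_j>), so |<v, e_j>|^2 = <v, u_j>^2 / <u_j, u_j>.
Coefficients: <v, e_1> = -2/sqrt(5), <v, e_2> = 1/sqrt(5), <v, e_3> = 3/sqrt(5).
Square and sum: Σ |<v, e_j>|^2 = 14/5.
Compute ||v||^2 = v·v = 3.
Deficit = 3 − 14/5 = 1/5 ≥ 0, confirming Bessel's inequality. (The deficit equals ||v − Σ <v,e_j> e_j||^2, the squared distance from v to span{e_j}.)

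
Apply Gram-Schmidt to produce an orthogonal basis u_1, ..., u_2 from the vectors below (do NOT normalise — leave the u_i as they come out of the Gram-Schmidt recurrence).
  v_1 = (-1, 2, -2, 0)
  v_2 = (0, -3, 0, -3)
Orthogonal basis:
  u_1 = (-1, 2, -2, 0)
  u_2 = (-2/3, -5/3, -4/3, -3)

Apply the Gram-Schmidt recurrence
  u_1 = v_1
  u_i = v_i − Σ_{j<i} ((v_i · u_j) / (u_j · u_j)) · u_j.

Step by step this gives:
  u_1 = (-1, 2, -2, 0)
  u_2 = (-2/3, -5/3, -4/3, -3)

Orthogonality check:
  u_2 · u_1 = 0 (should be 0)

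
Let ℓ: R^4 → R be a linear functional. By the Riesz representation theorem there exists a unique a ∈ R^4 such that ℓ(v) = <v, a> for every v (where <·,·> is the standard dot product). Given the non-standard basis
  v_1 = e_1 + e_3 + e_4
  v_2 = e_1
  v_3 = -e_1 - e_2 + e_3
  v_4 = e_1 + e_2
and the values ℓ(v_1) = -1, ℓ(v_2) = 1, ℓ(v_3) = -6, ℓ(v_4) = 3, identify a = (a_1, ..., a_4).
a = (1, 2, -3, 1)

Write a = (a_1, ..., a_4) in the standard basis. For each basis vector v_i, ℓ(v_i) = <v_i, a> is a linear equation in the a_j's. Collect the n equations into a matrix system V a = ℓ, where row i of V is v_i (expressed in the standard basis). Since V is invertible (lower-triangular with 1s on the diagonal, up to permutation), solve by back-substitution:
  V =
[[1, 0, 1, 1],
 [1, 0, 0, 0],
 [-1, -1, 1, 0],
 [1, 1, 0, 0]]
  V a = (-1, 1, -6, 3)
Solving gives a = (1, 2, -3, 1).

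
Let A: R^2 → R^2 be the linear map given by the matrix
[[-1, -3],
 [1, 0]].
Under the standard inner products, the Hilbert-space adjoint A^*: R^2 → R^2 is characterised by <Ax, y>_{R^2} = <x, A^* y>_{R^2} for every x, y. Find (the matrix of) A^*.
A^* = A^T =
[[-1, 1],
 [-3, 0]]

For real matrices with standard dot products, the defining identity <Ax, y> = <x, A^* y> gives (Ax)^T y = x^T (A^*) y, i.e. x^T A^T y = x^T (A^*) y. Since this holds for all x, y, we must have A^* = A^T. Therefore
A^* =
[[-1, 1],
 [-3, 0]].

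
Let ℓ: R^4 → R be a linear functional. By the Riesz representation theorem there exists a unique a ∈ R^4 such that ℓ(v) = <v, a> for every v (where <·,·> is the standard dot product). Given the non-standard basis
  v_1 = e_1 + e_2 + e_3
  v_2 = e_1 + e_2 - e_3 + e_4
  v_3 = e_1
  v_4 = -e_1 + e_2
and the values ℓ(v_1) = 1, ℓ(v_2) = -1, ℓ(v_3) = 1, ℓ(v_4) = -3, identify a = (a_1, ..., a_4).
a = (1, -2, 2, 2)

Write a = (a_1, ..., a_4) in the standard basis. For each basis vector v_i, ℓ(v_i) = <v_i, a> is a linear equation in the a_j's. Collect the n equations into a matrix system V a = ℓ, where row i of V is v_i (expressed in the standard basis). Since V is invertible (lower-triangular with 1s on the diagonal, up to permutation), solve by back-substitution:
  V =
[[1, 1, 1, 0],
 [1, 1, -1, 1],
 [1, 0, 0, 0],
 [-1, 1, 0, 0]]
  V a = (1, -1, 1, -3)
Solving gives a = (1, -2, 2, 2).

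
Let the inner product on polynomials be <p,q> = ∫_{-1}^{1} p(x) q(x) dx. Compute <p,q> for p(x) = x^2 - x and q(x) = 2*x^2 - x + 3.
<p,q> = 52/15

Expand the product: p(x)·q(x) = 2*x^4 - 3*x^3 + 4*x^2 - 3*x.
∫_{-1}^{1} of each monomial x^k gives [2/(k+1) if k even, 0 if k odd]. Integrating term-by-term (or equivalently evaluating the antiderivative F(x) = 2*x^5/5 - 3*x^4/4 + 4*x^3/3 - 3*x^2/2 at the endpoints):
  F(1) − F(−1) = -31/60 − (-239/60) = 52/15.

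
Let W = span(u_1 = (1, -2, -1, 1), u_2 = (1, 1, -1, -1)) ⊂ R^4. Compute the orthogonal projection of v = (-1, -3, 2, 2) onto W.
proj_W(v) = (-13/9, -25/9, 13/9, 7/3)

Set up U = [u_1 | ... | u_2] ∈ R^(4×2). The projector onto W = col(U) is P = U (U^T U)^(-1) U^T.
Compute U^T U =
  [7, -1]
  [-1, 4],
and U^T v = (5, -8).
Solve U^T U · c = U^T v for the coefficients: c = (4/9, -17/9). The projection is proj_W(v) = U c.
Check: (v - proj_W(v)) · u_1 = 0  (should be 0).
Check: (v - proj_W(v)) · u_2 = 0  (should be 0).
Result: proj_W(v) = (-13/9, -25/9, 13/9, 7/3).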